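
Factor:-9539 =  - 9539^1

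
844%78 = 64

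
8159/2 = 4079 + 1/2 = 4079.50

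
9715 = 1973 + 7742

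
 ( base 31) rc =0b1101010001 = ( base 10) 849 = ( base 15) 3B9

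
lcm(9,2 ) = 18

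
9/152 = 9/152  =  0.06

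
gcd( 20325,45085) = 5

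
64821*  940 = 60931740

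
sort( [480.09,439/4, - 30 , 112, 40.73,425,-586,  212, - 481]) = [ - 586, - 481, - 30, 40.73, 439/4, 112,212,425, 480.09] 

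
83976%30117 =23742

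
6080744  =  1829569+4251175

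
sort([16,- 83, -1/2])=[ - 83,-1/2,16]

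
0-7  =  -7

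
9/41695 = 9/41695  =  0.00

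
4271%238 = 225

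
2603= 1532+1071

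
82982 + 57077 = 140059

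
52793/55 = 959 + 48/55  =  959.87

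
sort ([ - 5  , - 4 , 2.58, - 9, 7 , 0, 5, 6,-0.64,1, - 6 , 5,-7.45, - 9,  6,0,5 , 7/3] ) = [ - 9, - 9,  -  7.45 ,-6,-5, - 4, - 0.64, 0, 0,  1, 7/3,2.58, 5 , 5 , 5, 6, 6, 7 ]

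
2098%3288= 2098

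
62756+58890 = 121646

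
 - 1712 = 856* ( - 2 ) 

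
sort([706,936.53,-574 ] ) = [ - 574,706,  936.53]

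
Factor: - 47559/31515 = -83/55 = - 5^( - 1)*11^( -1)*83^1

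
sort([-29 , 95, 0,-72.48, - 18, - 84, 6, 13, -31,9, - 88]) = [  -  88 ,-84,- 72.48, - 31, -29, - 18,0, 6,9,13,95]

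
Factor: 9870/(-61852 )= - 2^(-1)*3^1*5^1* 47^(-1) =- 15/94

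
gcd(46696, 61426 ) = 2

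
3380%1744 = 1636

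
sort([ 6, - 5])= [  -  5, 6] 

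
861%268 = 57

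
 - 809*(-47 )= 38023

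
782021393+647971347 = 1429992740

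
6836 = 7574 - 738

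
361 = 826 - 465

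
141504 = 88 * 1608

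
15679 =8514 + 7165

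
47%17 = 13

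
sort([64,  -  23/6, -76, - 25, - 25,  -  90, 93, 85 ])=[ - 90, - 76, - 25, -25, - 23/6,  64 , 85, 93 ] 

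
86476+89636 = 176112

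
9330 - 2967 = 6363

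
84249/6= 14041 +1/2 = 14041.50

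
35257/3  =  35257/3 = 11752.33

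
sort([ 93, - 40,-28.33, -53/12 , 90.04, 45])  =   [-40,  -  28.33,- 53/12, 45, 90.04,93]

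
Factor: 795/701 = 3^1*5^1* 53^1*701^( - 1)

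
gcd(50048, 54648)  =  184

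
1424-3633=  - 2209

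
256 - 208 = 48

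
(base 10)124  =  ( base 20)64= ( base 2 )1111100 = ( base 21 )5J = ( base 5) 444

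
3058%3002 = 56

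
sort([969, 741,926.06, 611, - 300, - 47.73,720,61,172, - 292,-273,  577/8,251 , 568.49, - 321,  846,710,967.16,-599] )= [ - 599, - 321, - 300, - 292, - 273, - 47.73,61,  577/8,172, 251,568.49, 611,710,720,  741,846,926.06, 967.16, 969 ] 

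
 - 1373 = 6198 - 7571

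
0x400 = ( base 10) 1024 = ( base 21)26G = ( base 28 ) 18g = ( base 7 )2662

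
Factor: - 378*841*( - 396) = 125887608 =2^3*3^5*7^1*11^1*29^2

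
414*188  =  77832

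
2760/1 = 2760 = 2760.00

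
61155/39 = 1568+1/13 = 1568.08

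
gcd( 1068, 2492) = 356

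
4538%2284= 2254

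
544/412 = 1 + 33/103 = 1.32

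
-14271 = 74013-88284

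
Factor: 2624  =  2^6*41^1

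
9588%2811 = 1155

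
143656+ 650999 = 794655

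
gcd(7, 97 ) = 1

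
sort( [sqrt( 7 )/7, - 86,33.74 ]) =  [ - 86, sqrt( 7)/7,33.74]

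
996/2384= 249/596 = 0.42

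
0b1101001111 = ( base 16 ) 34F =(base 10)847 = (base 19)26B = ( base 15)3B7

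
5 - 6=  - 1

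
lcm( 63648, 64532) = 4646304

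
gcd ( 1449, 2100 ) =21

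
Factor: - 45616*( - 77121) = 3517951536=2^4*3^2*11^1*19^1*41^1*2851^1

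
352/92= 88/23  =  3.83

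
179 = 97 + 82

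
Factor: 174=2^1*3^1*29^1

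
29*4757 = 137953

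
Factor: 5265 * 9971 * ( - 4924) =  - 2^2*3^4*5^1*13^3* 59^1*1231^1 = -258496779060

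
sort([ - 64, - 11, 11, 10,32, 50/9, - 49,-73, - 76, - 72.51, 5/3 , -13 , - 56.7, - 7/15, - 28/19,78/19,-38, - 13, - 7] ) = [ - 76, - 73,-72.51, - 64, - 56.7  , - 49, - 38, - 13, - 13, - 11, - 7,-28/19,  -  7/15, 5/3, 78/19,50/9, 10, 11, 32 ]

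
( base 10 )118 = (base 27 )4A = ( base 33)3J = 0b1110110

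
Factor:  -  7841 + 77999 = 2^1*3^1*11^1*1063^1 = 70158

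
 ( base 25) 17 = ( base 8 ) 40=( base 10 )32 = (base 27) 15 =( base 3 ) 1012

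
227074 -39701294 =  - 39474220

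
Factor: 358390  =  2^1*5^1*35839^1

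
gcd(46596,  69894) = 23298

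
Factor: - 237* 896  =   - 212352 = -2^7*3^1 * 7^1*79^1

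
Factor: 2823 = 3^1*941^1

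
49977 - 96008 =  - 46031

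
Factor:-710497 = - 71^1  *10007^1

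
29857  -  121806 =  - 91949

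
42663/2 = 42663/2 = 21331.50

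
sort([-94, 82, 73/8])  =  [ - 94,  73/8, 82 ]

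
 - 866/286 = -4+ 139/143 = - 3.03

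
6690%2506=1678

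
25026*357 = 8934282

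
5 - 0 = 5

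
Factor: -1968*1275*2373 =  - 2^4*3^3 * 5^2*7^1*17^1*41^1 * 113^1 = - 5954331600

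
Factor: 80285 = 5^1*16057^1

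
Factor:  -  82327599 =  - 3^2*31^1*295081^1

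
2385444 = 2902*822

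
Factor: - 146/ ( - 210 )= 3^( - 1) * 5^( - 1)*7^( - 1 )*73^1= 73/105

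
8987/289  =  31 + 28/289 = 31.10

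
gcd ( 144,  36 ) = 36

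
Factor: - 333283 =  - 333283^1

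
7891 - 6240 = 1651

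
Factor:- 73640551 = -41^1*1796111^1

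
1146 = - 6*( -191 )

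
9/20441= 9/20441  =  0.00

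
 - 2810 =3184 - 5994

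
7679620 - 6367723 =1311897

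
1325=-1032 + 2357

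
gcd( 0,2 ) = 2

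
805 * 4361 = 3510605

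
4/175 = 4/175=0.02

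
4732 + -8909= - 4177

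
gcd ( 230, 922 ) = 2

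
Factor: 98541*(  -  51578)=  - 5082547698 = - 2^1*3^2* 17^1*37^1*41^1*10949^1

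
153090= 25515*6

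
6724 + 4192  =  10916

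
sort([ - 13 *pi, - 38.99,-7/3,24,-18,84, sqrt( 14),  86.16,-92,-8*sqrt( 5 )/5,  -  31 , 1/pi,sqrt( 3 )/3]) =[ - 92,-13*pi, - 38.99, - 31,-18, - 8*sqrt( 5)/5,-7/3,1/pi, sqrt( 3 )/3,sqrt(14),  24, 84, 86.16] 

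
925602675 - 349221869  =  576380806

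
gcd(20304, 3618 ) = 54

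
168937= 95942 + 72995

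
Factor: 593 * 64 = 2^6 * 593^1 = 37952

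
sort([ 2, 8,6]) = [ 2, 6, 8 ] 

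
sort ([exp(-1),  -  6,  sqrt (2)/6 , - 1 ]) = [ - 6, - 1,sqrt (2)/6,exp( - 1 )]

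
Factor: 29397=3^1*41^1*239^1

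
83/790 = 83/790= 0.11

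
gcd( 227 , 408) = 1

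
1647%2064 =1647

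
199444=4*49861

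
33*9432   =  311256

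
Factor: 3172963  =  151^1*21013^1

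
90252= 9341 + 80911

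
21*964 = 20244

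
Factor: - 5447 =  - 13^1*419^1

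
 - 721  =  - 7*103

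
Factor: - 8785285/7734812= - 2^(- 2)*5^1*89^( - 1)*21727^( - 1)*1757057^1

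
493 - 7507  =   - 7014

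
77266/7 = 11038 = 11038.00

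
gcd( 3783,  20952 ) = 291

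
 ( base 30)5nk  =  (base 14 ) 1c82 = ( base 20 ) d0a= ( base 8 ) 12132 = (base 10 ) 5210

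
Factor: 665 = 5^1*7^1*19^1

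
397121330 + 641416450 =1038537780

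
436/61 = 436/61 = 7.15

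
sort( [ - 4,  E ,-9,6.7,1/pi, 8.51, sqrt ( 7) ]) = [ - 9, - 4, 1/pi,sqrt ( 7),E,6.7, 8.51 ] 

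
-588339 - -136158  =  - 452181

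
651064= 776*839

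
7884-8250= - 366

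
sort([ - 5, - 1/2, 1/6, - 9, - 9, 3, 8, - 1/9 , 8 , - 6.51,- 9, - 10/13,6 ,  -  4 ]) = [ - 9, - 9, - 9, - 6.51, - 5, - 4, - 10/13,-1/2,-1/9, 1/6,3,6, 8, 8 ]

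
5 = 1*5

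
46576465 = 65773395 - 19196930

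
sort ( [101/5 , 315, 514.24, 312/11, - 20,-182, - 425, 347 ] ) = [ - 425, - 182, - 20,101/5, 312/11, 315,347, 514.24 ] 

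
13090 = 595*22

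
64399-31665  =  32734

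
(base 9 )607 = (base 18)197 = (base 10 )493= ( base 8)755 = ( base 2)111101101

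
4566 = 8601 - 4035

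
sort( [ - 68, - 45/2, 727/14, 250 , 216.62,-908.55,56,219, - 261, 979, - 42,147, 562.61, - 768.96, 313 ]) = [ - 908.55, - 768.96, - 261, - 68, - 42, - 45/2, 727/14,56, 147, 216.62, 219, 250,313, 562.61, 979 ]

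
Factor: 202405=5^1*7^1*5783^1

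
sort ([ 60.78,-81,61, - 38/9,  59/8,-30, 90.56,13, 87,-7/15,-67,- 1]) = [ - 81, - 67,-30,  -  38/9, - 1,-7/15 , 59/8  ,  13, 60.78,61,87 , 90.56]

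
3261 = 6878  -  3617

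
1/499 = 1/499 = 0.00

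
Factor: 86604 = 2^2*3^1*7^1*1031^1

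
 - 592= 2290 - 2882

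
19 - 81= -62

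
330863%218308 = 112555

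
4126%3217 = 909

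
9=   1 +8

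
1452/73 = 19 + 65/73 = 19.89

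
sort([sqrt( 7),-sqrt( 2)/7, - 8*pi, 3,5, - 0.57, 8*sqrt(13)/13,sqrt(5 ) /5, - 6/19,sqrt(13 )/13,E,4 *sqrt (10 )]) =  [-8  *pi, - 0.57,-6/19 , - sqrt( 2 ) /7,sqrt(13) /13,  sqrt(5 ) /5, 8*sqrt ( 13) /13,  sqrt(7), E,3, 5, 4  *  sqrt ( 10 )]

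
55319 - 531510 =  - 476191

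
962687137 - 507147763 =455539374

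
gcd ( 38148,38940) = 132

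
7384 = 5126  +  2258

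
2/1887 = 2/1887 =0.00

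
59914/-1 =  - 59914 + 0/1 = -59914.00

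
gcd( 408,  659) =1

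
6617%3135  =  347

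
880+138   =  1018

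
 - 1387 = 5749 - 7136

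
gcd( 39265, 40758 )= 1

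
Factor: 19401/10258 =87/46 = 2^( - 1)*3^1*23^( - 1)*29^1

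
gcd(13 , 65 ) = 13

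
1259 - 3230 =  - 1971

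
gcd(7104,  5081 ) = 1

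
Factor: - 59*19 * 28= - 2^2*7^1 * 19^1*59^1 = - 31388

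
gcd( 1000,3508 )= 4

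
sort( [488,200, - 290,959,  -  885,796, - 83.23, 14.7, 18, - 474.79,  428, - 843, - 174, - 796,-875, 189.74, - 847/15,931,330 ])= [  -  885 , - 875, - 843,- 796, - 474.79, - 290, - 174, - 83.23 , - 847/15,14.7 , 18 , 189.74,200, 330, 428,488,796, 931,959] 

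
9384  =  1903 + 7481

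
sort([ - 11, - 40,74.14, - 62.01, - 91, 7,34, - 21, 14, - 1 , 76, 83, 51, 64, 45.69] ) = [ -91, - 62.01,-40, - 21, - 11,- 1 , 7 , 14, 34 , 45.69, 51, 64, 74.14, 76,83 ]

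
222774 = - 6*( - 37129)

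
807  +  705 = 1512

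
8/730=4/365 = 0.01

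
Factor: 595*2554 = 2^1*5^1*7^1* 17^1*1277^1 = 1519630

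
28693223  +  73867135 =102560358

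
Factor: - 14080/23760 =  - 2^4*3^ (-3 ) = - 16/27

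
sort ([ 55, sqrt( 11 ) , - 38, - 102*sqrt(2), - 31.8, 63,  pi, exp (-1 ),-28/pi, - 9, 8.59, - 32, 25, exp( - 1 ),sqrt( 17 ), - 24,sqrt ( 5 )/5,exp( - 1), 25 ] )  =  [ - 102*sqrt( 2 ), - 38, - 32,-31.8, - 24, - 9, - 28/pi , exp( - 1),  exp( - 1), exp( - 1),sqrt( 5)/5, pi, sqrt(11), sqrt(17),  8.59, 25,25, 55,63 ]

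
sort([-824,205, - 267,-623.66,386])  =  [ - 824, - 623.66,- 267,205,386] 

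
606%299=8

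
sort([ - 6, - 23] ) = [ - 23, - 6 ]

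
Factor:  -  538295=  -5^1*199^1*541^1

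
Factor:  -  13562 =- 2^1*6781^1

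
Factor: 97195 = 5^1*7^1  *2777^1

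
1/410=1/410 = 0.00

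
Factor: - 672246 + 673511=5^1*11^1*23^1 = 1265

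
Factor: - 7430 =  -2^1*5^1*743^1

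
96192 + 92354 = 188546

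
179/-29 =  - 7  +  24/29 = - 6.17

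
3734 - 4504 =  - 770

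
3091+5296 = 8387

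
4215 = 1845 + 2370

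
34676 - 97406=- 62730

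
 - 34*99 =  - 3366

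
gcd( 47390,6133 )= 1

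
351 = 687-336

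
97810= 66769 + 31041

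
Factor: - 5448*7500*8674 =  - 2^6*3^2*5^4*227^1 * 4337^1 =- 354419640000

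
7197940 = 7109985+87955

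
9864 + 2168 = 12032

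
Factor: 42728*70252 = 3001727456 = 2^5 * 7^3*13^1 * 109^1*193^1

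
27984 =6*4664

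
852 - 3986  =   - 3134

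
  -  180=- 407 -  - 227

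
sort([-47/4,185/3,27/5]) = [ - 47/4, 27/5, 185/3 ] 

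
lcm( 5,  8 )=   40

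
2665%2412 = 253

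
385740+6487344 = 6873084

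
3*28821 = 86463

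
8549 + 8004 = 16553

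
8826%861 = 216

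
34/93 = 34/93  =  0.37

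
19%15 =4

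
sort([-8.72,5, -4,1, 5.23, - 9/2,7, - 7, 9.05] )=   [  -  8.72, - 7 , - 9/2, - 4,  1,  5 , 5.23,7,9.05 ] 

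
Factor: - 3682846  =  -2^1*17^1*19^1*5701^1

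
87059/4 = 87059/4 = 21764.75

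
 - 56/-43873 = 56/43873 = 0.00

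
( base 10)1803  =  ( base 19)4IH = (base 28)28b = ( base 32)1ob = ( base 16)70b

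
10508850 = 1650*6369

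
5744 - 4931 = 813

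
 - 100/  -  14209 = 100/14209 =0.01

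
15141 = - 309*(- 49)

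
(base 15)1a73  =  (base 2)1011001100101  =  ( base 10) 5733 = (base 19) FGE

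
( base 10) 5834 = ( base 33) 5BQ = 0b1011011001010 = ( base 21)D4H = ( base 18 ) 1002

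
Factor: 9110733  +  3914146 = 13024879 = 7^1  *  71^1 * 73^1 *359^1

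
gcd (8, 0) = 8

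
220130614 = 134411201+85719413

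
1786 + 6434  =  8220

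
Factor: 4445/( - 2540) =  - 7/4 =-2^(-2 )*7^1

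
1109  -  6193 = -5084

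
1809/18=100+1/2  =  100.50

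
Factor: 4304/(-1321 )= - 2^4*269^1*1321^( - 1)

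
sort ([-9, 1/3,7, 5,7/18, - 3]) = [-9, - 3, 1/3, 7/18, 5,  7]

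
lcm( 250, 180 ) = 4500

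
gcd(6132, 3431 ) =73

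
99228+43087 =142315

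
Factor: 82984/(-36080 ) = -2^(  -  1)*5^(  -  1 )*23^1=-23/10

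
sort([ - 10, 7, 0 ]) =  [ - 10, 0, 7] 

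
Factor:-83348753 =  - 37^1*61^1*36929^1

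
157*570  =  89490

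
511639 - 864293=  - 352654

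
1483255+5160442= 6643697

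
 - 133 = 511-644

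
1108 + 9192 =10300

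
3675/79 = 46 + 41/79= 46.52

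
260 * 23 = 5980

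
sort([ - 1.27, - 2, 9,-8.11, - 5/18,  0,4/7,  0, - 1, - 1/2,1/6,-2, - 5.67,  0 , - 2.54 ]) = [-8.11,-5.67,  -  2.54,-2 ,-2, - 1.27, - 1, - 1/2, - 5/18,0 , 0, 0,1/6 , 4/7,9]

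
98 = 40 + 58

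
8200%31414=8200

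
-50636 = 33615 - 84251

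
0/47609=0 = 0.00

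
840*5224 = 4388160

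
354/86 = 177/43 = 4.12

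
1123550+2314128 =3437678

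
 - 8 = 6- 14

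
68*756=51408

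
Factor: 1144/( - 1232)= - 13/14 = - 2^(-1) * 7^ ( - 1)*13^1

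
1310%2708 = 1310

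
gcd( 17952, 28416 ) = 96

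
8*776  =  6208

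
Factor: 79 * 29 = 29^1 * 79^1 = 2291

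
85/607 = 85/607 =0.14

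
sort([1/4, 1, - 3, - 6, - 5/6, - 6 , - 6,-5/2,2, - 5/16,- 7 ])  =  [ - 7, - 6, - 6,- 6, - 3, - 5/2,-5/6,-5/16,1/4,1,  2]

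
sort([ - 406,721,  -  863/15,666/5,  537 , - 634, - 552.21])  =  [ - 634, - 552.21, - 406, - 863/15,666/5, 537, 721 ] 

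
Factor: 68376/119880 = 3^( -3) * 5^( - 1 ) *7^1*11^1 =77/135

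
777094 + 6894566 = 7671660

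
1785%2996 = 1785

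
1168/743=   1168/743 = 1.57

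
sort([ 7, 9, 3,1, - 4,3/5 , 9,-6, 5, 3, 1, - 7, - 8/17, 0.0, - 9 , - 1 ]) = [- 9, -7,- 6 , - 4, - 1, - 8/17, 0.0, 3/5, 1 , 1,3,3, 5, 7, 9, 9 ] 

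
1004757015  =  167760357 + 836996658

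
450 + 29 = 479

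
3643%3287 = 356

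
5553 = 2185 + 3368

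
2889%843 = 360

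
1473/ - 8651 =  - 1473/8651 = - 0.17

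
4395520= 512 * 8585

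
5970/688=8 + 233/344 = 8.68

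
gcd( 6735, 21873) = 3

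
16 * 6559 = 104944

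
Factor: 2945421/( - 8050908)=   -  981807/2683636 = -  2^( - 2 )*3^1 * 19^( - 1 )*83^1*3943^1*35311^( - 1 )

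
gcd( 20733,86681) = 1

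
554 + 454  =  1008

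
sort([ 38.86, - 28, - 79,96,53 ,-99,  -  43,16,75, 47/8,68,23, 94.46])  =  [ - 99, - 79 , - 43 , - 28,47/8,16 , 23,  38.86  ,  53, 68,  75,94.46,96]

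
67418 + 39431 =106849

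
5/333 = 5/333=0.02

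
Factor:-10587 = -3^1 *3529^1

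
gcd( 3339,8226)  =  9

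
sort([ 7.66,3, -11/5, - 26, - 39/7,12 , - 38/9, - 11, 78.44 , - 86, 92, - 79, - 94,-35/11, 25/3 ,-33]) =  [ - 94, - 86, - 79, - 33, - 26, - 11, - 39/7, - 38/9 , - 35/11, - 11/5,3 , 7.66, 25/3,  12,78.44,92]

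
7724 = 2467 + 5257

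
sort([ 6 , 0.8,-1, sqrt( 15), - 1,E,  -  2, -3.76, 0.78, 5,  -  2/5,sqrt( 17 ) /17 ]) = [-3.76, - 2, - 1,  -  1, - 2/5, sqrt( 17)/17,0.78, 0.8, E , sqrt(15), 5, 6] 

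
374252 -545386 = -171134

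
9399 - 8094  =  1305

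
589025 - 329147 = 259878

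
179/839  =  179/839 = 0.21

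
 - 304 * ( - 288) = 87552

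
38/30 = 1 + 4/15  =  1.27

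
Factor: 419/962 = 2^(-1 )*13^(-1)*37^( - 1 )*419^1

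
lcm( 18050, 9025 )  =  18050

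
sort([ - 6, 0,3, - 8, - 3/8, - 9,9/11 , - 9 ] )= [ - 9, - 9, - 8, - 6, - 3/8,0,9/11,  3]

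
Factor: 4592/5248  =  2^( - 3)*7^1 = 7/8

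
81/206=81/206 = 0.39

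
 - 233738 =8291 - 242029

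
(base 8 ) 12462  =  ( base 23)a5l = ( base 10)5426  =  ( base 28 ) 6PM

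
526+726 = 1252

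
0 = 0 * 9637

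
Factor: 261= 3^2*29^1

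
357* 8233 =2939181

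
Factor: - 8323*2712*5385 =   -  2^3*3^2*5^1 * 7^1 * 29^1 * 41^1 * 113^1*359^1 = -121550090760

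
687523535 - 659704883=27818652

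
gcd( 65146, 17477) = 1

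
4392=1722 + 2670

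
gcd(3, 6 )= 3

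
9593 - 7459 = 2134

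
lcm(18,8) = 72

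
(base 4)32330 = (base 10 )956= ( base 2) 1110111100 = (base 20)27g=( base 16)3bc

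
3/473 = 3/473=0.01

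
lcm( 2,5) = 10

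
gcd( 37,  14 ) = 1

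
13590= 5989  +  7601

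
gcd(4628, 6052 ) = 356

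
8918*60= 535080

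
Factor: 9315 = 3^4*5^1*23^1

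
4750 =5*950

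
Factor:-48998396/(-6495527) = 2^2*6495527^ ( - 1)*12249599^1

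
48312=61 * 792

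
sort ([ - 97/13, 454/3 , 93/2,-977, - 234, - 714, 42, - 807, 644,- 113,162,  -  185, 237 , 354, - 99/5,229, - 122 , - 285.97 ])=[ - 977, - 807,  -  714, - 285.97, - 234, -185, - 122,- 113 , - 99/5, - 97/13,42 , 93/2, 454/3 , 162,229,237, 354 , 644] 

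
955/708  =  1 + 247/708 = 1.35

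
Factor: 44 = 2^2 * 11^1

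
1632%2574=1632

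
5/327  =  5/327 = 0.02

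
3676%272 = 140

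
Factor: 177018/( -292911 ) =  - 362/599 = - 2^1*181^1*599^( - 1) 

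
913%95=58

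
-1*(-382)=382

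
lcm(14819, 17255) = 1259615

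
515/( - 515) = -1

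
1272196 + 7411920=8684116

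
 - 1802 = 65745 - 67547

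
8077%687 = 520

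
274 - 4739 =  -4465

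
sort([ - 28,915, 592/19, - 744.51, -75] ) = [  -  744.51, - 75, - 28, 592/19,915] 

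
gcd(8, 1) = 1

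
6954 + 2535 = 9489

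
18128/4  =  4532 =4532.00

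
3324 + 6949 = 10273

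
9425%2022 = 1337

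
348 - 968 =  - 620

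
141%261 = 141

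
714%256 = 202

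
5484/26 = 210 + 12/13=210.92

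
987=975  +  12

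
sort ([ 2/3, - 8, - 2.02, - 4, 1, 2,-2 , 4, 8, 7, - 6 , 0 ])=[ - 8, - 6, - 4,-2.02, - 2,0,2/3,1,2,4, 7,8]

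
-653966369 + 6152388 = - 647813981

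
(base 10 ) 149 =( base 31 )4P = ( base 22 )6H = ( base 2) 10010101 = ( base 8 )225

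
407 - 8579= -8172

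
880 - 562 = 318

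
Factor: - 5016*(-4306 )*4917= 106201771632 = 2^4*3^2*11^2  *19^1 * 149^1*2153^1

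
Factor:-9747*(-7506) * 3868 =2^3 * 3^6* 19^2*139^1*967^1= 282986678376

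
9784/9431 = 1 + 353/9431 = 1.04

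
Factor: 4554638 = 2^1 * 11^1 * 207029^1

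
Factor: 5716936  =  2^3 * 43^1*16619^1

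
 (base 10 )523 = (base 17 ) 1DD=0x20B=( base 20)163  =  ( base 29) I1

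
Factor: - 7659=- 3^2 * 23^1*  37^1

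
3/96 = 1/32 = 0.03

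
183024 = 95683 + 87341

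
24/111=8/37 = 0.22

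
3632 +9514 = 13146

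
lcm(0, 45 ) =0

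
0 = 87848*0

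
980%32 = 20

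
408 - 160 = 248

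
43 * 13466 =579038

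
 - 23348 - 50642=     -  73990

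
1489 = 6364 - 4875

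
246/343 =246/343 =0.72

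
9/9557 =9/9557= 0.00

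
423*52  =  21996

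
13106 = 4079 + 9027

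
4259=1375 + 2884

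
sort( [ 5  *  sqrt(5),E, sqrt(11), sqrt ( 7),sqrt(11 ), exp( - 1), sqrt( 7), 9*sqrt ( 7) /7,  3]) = [ exp( -1),  sqrt( 7), sqrt( 7),  E, 3,sqrt( 11), sqrt( 11 ),9 * sqrt(7) /7,5*sqrt( 5 ) ] 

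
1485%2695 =1485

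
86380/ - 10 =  -8638/1 = - 8638.00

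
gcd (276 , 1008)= 12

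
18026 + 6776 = 24802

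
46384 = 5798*8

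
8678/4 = 2169 + 1/2 = 2169.50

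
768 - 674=94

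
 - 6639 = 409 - 7048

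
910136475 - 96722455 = 813414020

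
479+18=497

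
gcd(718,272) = 2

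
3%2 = 1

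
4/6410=2/3205 = 0.00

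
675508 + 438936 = 1114444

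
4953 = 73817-68864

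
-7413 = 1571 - 8984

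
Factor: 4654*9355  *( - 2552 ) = - 111109409840 = - 2^4*5^1*11^1*13^1*29^1 *179^1*1871^1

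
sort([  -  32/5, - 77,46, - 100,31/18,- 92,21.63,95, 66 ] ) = [  -  100, - 92, - 77,  -  32/5, 31/18, 21.63,46,66,95]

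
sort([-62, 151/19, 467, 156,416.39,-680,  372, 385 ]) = [ - 680,-62,  151/19,156, 372,385,416.39,467 ] 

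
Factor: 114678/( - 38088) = - 2^(-2 )*23^(  -  1)*277^1 = - 277/92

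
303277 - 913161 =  - 609884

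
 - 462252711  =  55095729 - 517348440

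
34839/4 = 34839/4  =  8709.75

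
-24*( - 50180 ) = 1204320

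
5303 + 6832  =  12135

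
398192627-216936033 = 181256594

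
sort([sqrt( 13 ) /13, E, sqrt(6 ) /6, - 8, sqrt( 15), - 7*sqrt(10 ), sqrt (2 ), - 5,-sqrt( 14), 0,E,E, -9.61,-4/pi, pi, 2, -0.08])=[ - 7 * sqrt (10 ), - 9.61, - 8, - 5, - sqrt( 14 ), - 4/pi, - 0.08, 0, sqrt(13 )/13, sqrt(6)/6,sqrt(2), 2, E, E,E,pi,sqrt( 15) ] 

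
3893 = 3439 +454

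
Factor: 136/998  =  68/499 = 2^2 * 17^1*499^(  -  1) 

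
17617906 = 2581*6826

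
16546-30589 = - 14043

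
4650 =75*62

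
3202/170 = 1601/85 = 18.84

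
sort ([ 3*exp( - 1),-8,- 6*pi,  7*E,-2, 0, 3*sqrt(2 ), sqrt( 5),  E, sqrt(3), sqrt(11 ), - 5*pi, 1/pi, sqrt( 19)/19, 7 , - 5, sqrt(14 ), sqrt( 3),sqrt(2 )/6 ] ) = [ - 6*pi,-5*pi,  -  8, - 5,-2,0, sqrt( 19)/19,sqrt(2)/6, 1/pi, 3* exp( - 1), sqrt(3 ), sqrt(3 ), sqrt(5),  E, sqrt(11 ), sqrt(14 ), 3*sqrt( 2 ),7, 7*  E ]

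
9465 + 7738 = 17203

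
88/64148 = 22/16037=0.00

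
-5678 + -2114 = -7792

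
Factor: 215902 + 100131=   316033  =  316033^1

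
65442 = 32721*2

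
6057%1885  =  402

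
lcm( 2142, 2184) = 111384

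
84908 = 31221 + 53687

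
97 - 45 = 52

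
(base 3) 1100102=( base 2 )1111010111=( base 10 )983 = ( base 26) 1bl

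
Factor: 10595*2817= 3^2*5^1 *13^1*163^1*313^1 = 29846115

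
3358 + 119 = 3477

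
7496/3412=1874/853=2.20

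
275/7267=275/7267 = 0.04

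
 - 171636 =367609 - 539245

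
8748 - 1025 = 7723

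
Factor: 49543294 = 2^1*24771647^1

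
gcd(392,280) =56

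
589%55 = 39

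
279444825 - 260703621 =18741204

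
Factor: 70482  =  2^1*3^1*17^1 * 691^1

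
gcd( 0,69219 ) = 69219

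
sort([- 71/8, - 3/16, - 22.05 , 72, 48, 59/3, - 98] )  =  [ -98, - 22.05, - 71/8, - 3/16, 59/3 , 48,72]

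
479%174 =131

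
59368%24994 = 9380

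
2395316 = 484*4949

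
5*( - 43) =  - 215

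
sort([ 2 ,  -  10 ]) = [  -  10,2]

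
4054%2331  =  1723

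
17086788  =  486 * 35158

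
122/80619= 122/80619= 0.00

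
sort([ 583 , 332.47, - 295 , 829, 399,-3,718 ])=[ - 295 ,-3 , 332.47, 399 , 583  ,  718, 829]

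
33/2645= 33/2645= 0.01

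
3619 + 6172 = 9791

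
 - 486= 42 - 528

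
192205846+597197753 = 789403599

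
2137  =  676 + 1461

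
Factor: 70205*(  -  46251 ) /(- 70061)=3247051455/70061 = 3^4*5^1*19^1*571^1*739^1*70061^( - 1 ) 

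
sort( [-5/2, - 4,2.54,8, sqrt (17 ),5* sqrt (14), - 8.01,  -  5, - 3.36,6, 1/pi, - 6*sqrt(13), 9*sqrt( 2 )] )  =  [ - 6 * sqrt( 13),-8.01,-5, - 4, - 3.36, - 5/2, 1/pi,2.54,sqrt( 17 ),6,8,9*sqrt( 2),5 * sqrt( 14)]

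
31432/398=78  +  194/199 = 78.97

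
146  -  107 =39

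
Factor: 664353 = 3^2*97^1*761^1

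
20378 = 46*443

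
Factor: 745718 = 2^1 *372859^1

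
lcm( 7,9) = 63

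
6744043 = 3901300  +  2842743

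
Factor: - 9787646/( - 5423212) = 2^( - 1)*11^1*444893^1*1355803^( - 1 )  =  4893823/2711606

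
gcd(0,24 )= 24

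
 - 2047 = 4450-6497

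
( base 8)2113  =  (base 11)90A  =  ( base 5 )13344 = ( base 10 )1099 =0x44B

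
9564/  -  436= - 22 + 7/109 =-21.94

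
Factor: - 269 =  - 269^1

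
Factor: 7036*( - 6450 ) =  - 2^3*3^1*5^2 * 43^1*1759^1 = - 45382200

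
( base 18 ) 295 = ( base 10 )815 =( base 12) 57b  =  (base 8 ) 1457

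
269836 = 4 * 67459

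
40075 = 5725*7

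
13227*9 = 119043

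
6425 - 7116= - 691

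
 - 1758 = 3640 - 5398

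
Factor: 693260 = 2^2*5^1*17^1 * 2039^1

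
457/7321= 457/7321= 0.06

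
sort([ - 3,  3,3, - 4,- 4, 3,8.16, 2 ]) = [-4 ,- 4, - 3, 2, 3, 3,3, 8.16 ]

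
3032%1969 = 1063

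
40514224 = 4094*9896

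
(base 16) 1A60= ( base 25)AK2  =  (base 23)CHD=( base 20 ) ghc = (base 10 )6752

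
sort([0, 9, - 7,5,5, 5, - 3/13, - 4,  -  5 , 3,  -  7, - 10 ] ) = [ - 10, - 7, - 7,-5,  -  4, - 3/13,0, 3, 5, 5, 5,9] 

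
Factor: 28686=2^1*3^1 * 7^1*683^1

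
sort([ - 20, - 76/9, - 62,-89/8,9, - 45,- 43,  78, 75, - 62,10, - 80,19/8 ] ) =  [ - 80, - 62, - 62, - 45, - 43, - 20, - 89/8, - 76/9,19/8, 9,10,75, 78 ]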